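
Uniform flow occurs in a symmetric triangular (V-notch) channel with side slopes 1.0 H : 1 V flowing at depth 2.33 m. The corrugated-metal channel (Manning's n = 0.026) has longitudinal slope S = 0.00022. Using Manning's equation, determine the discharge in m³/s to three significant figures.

2.72 m³/s

A = z·y² = 1.0×2.33² = 5.429 m²
P = 2y√(1+z²) = 2×2.33×√(1+1.0²) = 6.590 m
R = A/P = 5.429/6.590 = 0.8238 m
Q = (1/n)·A·R^(2/3)·S^(1/2) = (1/0.026) × 5.429 × 0.8238^(2/3) × 0.00022^(1/2) = 2.722 m³/s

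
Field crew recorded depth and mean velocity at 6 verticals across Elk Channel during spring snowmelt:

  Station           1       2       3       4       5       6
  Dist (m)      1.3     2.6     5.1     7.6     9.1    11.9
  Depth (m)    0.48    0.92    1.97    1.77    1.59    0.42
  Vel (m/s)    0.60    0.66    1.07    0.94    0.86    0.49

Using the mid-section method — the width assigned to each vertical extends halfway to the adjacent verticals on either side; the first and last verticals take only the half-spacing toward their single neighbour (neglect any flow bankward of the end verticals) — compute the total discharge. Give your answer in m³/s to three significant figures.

13.2 m³/s

w_1 = (2.6 − 1.3)/2 = 0.65 m; q_1 = 0.60 × 0.48 × 0.65 = 0.1872 m³/s
w_2 = (5.1 − 1.3)/2 = 1.9 m; q_2 = 0.66 × 0.92 × 1.9 = 1.154 m³/s
w_3 = (7.6 − 2.6)/2 = 2.5 m; q_3 = 1.07 × 1.97 × 2.5 = 5.270 m³/s
w_4 = (9.1 − 5.1)/2 = 2 m; q_4 = 0.94 × 1.77 × 2 = 3.328 m³/s
w_5 = (11.9 − 7.6)/2 = 2.15 m; q_5 = 0.86 × 1.59 × 2.15 = 2.940 m³/s
w_6 = (11.9 − 9.1)/2 = 1.4 m; q_6 = 0.49 × 0.42 × 1.4 = 0.2881 m³/s
Q = Σ qᵢ = 13.17 m³/s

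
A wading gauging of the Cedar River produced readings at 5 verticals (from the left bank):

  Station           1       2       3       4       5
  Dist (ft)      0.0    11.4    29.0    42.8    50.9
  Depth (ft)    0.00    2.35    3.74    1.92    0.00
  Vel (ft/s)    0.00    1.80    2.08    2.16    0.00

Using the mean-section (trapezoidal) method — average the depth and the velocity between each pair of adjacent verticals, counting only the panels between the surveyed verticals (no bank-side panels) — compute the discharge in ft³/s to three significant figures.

Panel 1-2: Δb = 11.4 ft, d̄ = (0.00+2.35)/2 = 1.175, v̄ = (0.00+1.80)/2 = 0.9 → q = 11.4×1.175×0.9 = 12.06 ft³/s
Panel 2-3: Δb = 17.6 ft, d̄ = (2.35+3.74)/2 = 3.045, v̄ = (1.80+2.08)/2 = 1.94 → q = 17.6×3.045×1.94 = 104.0 ft³/s
Panel 3-4: Δb = 13.8 ft, d̄ = (3.74+1.92)/2 = 2.83, v̄ = (2.08+2.16)/2 = 2.12 → q = 13.8×2.83×2.12 = 82.79 ft³/s
Panel 4-5: Δb = 8.1 ft, d̄ = (1.92+0.00)/2 = 0.96, v̄ = (2.16+0.00)/2 = 1.08 → q = 8.1×0.96×1.08 = 8.398 ft³/s
Q = Σ q = 207.2 ft³/s

207 ft³/s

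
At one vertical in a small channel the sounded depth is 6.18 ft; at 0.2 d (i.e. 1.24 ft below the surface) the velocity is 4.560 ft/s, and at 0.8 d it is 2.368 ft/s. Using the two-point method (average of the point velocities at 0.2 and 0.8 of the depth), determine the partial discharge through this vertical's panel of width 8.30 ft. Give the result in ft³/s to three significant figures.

178 ft³/s

v̄ = (4.560 + 2.368) / 2 = 3.464 ft/s
q = v̄ × d × w = 3.464 × 6.18 × 8.30 = 177.7 ft³/s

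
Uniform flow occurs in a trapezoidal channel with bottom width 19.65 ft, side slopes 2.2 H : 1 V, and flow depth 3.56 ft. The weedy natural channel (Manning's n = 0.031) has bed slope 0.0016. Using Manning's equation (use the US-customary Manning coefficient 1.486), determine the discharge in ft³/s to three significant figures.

360 ft³/s

A = (b + z·y)·y = (19.65 + 2.2×3.56)×3.56 = 97.84 ft²
P = b + 2y√(1+z²) = 19.65 + 2×3.56×√(1+2.2²) = 36.86 ft
R = A/P = 97.84/36.86 = 2.655 ft
Q = (1.486/n)·A·R^(2/3)·S^(1/2) = (1.486/0.031) × 97.84 × 2.655^(2/3) × 0.0016^(1/2) = 359.6 ft³/s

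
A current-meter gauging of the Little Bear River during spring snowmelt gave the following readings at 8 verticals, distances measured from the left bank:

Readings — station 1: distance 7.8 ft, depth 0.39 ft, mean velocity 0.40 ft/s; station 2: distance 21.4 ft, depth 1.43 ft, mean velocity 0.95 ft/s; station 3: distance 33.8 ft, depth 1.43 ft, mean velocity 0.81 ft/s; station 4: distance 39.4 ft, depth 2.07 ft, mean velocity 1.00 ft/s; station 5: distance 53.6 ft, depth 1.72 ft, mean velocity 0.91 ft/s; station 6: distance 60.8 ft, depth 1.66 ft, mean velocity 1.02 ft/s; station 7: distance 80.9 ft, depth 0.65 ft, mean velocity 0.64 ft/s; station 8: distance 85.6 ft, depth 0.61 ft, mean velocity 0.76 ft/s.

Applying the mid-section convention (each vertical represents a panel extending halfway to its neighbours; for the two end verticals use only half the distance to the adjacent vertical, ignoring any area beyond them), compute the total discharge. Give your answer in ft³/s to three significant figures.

95.7 ft³/s

w_1 = (21.4 − 7.8)/2 = 6.8 ft; q_1 = 0.40 × 0.39 × 6.8 = 1.061 ft³/s
w_2 = (33.8 − 7.8)/2 = 13 ft; q_2 = 0.95 × 1.43 × 13 = 17.66 ft³/s
w_3 = (39.4 − 21.4)/2 = 9 ft; q_3 = 0.81 × 1.43 × 9 = 10.42 ft³/s
w_4 = (53.6 − 33.8)/2 = 9.9 ft; q_4 = 1.00 × 2.07 × 9.9 = 20.49 ft³/s
w_5 = (60.8 − 39.4)/2 = 10.7 ft; q_5 = 0.91 × 1.72 × 10.7 = 16.75 ft³/s
w_6 = (80.9 − 53.6)/2 = 13.65 ft; q_6 = 1.02 × 1.66 × 13.65 = 23.11 ft³/s
w_7 = (85.6 − 60.8)/2 = 12.4 ft; q_7 = 0.64 × 0.65 × 12.4 = 5.158 ft³/s
w_8 = (85.6 − 80.9)/2 = 2.35 ft; q_8 = 0.76 × 0.61 × 2.35 = 1.089 ft³/s
Q = Σ qᵢ = 95.75 ft³/s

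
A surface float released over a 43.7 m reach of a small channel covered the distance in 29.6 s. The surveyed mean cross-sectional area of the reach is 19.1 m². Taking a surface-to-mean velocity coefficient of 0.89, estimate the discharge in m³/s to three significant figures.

v_surface = L / t̄ = 43.7 / 29.6 = 1.476 m/s
v_mean = 0.89 × 1.476 = 1.314 m/s
Q = A × v_mean = 19.1 × 1.314 = 25.10 m³/s

25.1 m³/s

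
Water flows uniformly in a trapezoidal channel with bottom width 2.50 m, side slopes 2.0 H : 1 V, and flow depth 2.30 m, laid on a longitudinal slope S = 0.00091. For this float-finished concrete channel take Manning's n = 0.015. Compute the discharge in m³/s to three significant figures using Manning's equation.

A = (b + z·y)·y = (2.50 + 2.0×2.30)×2.30 = 16.33 m²
P = b + 2y√(1+z²) = 2.50 + 2×2.30×√(1+2.0²) = 12.79 m
R = A/P = 16.33/12.79 = 1.277 m
Q = (1/n)·A·R^(2/3)·S^(1/2) = (1/0.015) × 16.33 × 1.277^(2/3) × 0.00091^(1/2) = 38.66 m³/s

38.7 m³/s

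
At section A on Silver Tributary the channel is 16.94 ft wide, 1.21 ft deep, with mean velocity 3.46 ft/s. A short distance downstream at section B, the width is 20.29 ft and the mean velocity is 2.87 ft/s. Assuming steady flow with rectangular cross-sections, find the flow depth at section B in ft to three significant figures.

Q = A₁V₁ = (16.94×1.21) × 3.46 = 70.92 ft³/s
d₂ = Q/(b₂ V₂) = 70.92/(20.29×2.87) = 1.218 ft

1.22 ft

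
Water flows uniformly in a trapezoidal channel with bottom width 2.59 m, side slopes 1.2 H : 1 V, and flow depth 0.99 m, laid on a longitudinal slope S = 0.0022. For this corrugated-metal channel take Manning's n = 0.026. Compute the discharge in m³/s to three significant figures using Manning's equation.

5.11 m³/s

A = (b + z·y)·y = (2.59 + 1.2×0.99)×0.99 = 3.740 m²
P = b + 2y√(1+z²) = 2.59 + 2×0.99×√(1+1.2²) = 5.683 m
R = A/P = 3.740/5.683 = 0.6582 m
Q = (1/n)·A·R^(2/3)·S^(1/2) = (1/0.026) × 3.740 × 0.6582^(2/3) × 0.0022^(1/2) = 5.105 m³/s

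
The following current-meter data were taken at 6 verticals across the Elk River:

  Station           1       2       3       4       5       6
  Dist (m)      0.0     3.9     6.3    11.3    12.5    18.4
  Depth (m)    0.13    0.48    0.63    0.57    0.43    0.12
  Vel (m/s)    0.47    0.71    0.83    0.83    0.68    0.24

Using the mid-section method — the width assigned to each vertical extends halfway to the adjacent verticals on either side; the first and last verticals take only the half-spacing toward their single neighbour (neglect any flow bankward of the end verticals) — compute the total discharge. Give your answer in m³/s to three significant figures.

w_1 = (3.9 − 0.0)/2 = 1.95 m; q_1 = 0.47 × 0.13 × 1.95 = 0.1191 m³/s
w_2 = (6.3 − 0.0)/2 = 3.15 m; q_2 = 0.71 × 0.48 × 3.15 = 1.074 m³/s
w_3 = (11.3 − 3.9)/2 = 3.7 m; q_3 = 0.83 × 0.63 × 3.7 = 1.935 m³/s
w_4 = (12.5 − 6.3)/2 = 3.1 m; q_4 = 0.83 × 0.57 × 3.1 = 1.467 m³/s
w_5 = (18.4 − 11.3)/2 = 3.55 m; q_5 = 0.68 × 0.43 × 3.55 = 1.038 m³/s
w_6 = (18.4 − 12.5)/2 = 2.95 m; q_6 = 0.24 × 0.12 × 2.95 = 0.08496 m³/s
Q = Σ qᵢ = 5.717 m³/s

5.72 m³/s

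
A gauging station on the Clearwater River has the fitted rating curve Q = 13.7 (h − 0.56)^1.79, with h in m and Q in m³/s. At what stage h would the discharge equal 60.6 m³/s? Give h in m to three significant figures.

h − h₀ = (Q/C)^(1/b) = (60.6/13.7)^(1/1.79) = 2.295 m
h = 0.56 + 2.295 = 2.855 m

2.85 m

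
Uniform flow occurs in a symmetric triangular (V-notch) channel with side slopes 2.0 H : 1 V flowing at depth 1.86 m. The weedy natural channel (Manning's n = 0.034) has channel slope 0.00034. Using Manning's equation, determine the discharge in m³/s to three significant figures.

A = z·y² = 2.0×1.86² = 6.919 m²
P = 2y√(1+z²) = 2×1.86×√(1+2.0²) = 8.318 m
R = A/P = 6.919/8.318 = 0.8318 m
Q = (1/n)·A·R^(2/3)·S^(1/2) = (1/0.034) × 6.919 × 0.8318^(2/3) × 0.00034^(1/2) = 3.319 m³/s

3.32 m³/s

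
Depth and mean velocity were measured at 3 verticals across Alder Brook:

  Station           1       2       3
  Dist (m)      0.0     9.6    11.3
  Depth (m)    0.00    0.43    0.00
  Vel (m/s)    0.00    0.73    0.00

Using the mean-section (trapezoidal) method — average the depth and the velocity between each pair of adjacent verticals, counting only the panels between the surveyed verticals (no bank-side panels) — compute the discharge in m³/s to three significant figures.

0.887 m³/s

Panel 1-2: Δb = 9.6 m, d̄ = (0.00+0.43)/2 = 0.215, v̄ = (0.00+0.73)/2 = 0.365 → q = 9.6×0.215×0.365 = 0.7534 m³/s
Panel 2-3: Δb = 1.7 m, d̄ = (0.43+0.00)/2 = 0.215, v̄ = (0.73+0.00)/2 = 0.365 → q = 1.7×0.215×0.365 = 0.1334 m³/s
Q = Σ q = 0.8868 m³/s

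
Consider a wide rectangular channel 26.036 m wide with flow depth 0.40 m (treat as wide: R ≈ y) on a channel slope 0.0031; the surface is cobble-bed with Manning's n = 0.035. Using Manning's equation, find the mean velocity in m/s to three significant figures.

0.864 m/s

A = b·y = 26.036 × 0.40 = 10.41 m²
Wide channel: R ≈ y = 0.40 m
Q = (1/n)·A·R^(2/3)·S^(1/2) = (1/0.035) × 10.41 × 0.4000^(2/3) × 0.0031^(1/2) = 8.994 m³/s
V = Q/A = 8.994/10.41 = 0.8636 m/s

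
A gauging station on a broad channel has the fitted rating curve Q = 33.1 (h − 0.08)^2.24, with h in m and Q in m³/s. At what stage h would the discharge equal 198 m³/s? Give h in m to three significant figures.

h − h₀ = (Q/C)^(1/b) = (198/33.1)^(1/2.24) = 2.222 m
h = 0.08 + 2.222 = 2.302 m

2.30 m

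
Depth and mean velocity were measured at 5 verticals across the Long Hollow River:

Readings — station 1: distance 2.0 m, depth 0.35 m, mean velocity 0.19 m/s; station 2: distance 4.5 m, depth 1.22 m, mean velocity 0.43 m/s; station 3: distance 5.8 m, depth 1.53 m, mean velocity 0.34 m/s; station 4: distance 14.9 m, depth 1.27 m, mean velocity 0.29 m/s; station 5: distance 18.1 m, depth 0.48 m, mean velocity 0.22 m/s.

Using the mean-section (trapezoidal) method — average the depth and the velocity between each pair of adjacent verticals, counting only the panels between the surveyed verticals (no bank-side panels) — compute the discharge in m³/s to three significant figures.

6.02 m³/s

Panel 1-2: Δb = 2.5 m, d̄ = (0.35+1.22)/2 = 0.785, v̄ = (0.19+0.43)/2 = 0.31 → q = 2.5×0.785×0.31 = 0.6084 m³/s
Panel 2-3: Δb = 1.3 m, d̄ = (1.22+1.53)/2 = 1.375, v̄ = (0.43+0.34)/2 = 0.385 → q = 1.3×1.375×0.385 = 0.6882 m³/s
Panel 3-4: Δb = 9.1 m, d̄ = (1.53+1.27)/2 = 1.4, v̄ = (0.34+0.29)/2 = 0.315 → q = 9.1×1.4×0.315 = 4.013 m³/s
Panel 4-5: Δb = 3.2 m, d̄ = (1.27+0.48)/2 = 0.875, v̄ = (0.29+0.22)/2 = 0.255 → q = 3.2×0.875×0.255 = 0.7140 m³/s
Q = Σ q = 6.024 m³/s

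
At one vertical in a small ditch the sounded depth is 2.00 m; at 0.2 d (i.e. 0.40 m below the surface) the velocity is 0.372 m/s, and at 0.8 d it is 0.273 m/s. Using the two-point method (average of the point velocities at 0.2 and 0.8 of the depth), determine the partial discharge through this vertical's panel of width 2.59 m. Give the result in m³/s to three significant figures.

v̄ = (0.372 + 0.273) / 2 = 0.3225 m/s
q = v̄ × d × w = 0.3225 × 2.00 × 2.59 = 1.671 m³/s

1.67 m³/s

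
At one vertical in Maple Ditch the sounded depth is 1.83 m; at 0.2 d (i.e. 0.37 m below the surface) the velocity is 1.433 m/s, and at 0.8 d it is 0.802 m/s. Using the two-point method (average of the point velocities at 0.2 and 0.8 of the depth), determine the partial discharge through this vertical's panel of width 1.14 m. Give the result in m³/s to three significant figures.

v̄ = (1.433 + 0.802) / 2 = 1.118 m/s
q = v̄ × d × w = 1.118 × 1.83 × 1.14 = 2.331 m³/s

2.33 m³/s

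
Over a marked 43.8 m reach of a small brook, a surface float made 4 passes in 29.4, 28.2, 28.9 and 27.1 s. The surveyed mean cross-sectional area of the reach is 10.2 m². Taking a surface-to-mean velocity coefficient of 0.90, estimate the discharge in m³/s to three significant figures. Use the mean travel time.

t̄ = (29.4 + 28.2 + 28.9 + 27.1) / 4 = 28.4 s
v_surface = L / t̄ = 43.8 / 28.4 = 1.542 m/s
v_mean = 0.90 × 1.542 = 1.388 m/s
Q = A × v_mean = 10.2 × 1.388 = 14.16 m³/s

14.2 m³/s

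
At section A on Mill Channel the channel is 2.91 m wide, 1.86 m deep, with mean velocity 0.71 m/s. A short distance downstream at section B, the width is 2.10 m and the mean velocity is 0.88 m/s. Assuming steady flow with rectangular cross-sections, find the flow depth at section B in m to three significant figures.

2.08 m

Q = A₁V₁ = (2.91×1.86) × 0.71 = 3.843 m³/s
d₂ = Q/(b₂ V₂) = 3.843/(2.10×0.88) = 2.080 m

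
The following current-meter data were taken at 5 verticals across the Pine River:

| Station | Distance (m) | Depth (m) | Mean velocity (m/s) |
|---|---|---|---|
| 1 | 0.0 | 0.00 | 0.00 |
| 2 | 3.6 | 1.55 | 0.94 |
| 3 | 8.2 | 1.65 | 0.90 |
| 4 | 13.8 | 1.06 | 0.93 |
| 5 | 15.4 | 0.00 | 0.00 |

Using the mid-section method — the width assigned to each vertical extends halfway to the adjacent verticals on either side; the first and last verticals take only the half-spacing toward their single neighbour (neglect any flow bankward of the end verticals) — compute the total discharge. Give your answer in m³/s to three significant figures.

w_2 = (8.2 − 0.0)/2 = 4.1 m; q_2 = 0.94 × 1.55 × 4.1 = 5.974 m³/s
w_3 = (13.8 − 3.6)/2 = 5.1 m; q_3 = 0.90 × 1.65 × 5.1 = 7.574 m³/s
w_4 = (15.4 − 8.2)/2 = 3.6 m; q_4 = 0.93 × 1.06 × 3.6 = 3.549 m³/s
Stations 1, 5 contribute zero (depth or velocity is 0).
Q = Σ qᵢ = 17.10 m³/s

17.1 m³/s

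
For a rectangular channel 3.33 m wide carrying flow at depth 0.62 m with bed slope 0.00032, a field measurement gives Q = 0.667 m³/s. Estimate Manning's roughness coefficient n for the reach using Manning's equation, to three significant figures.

0.0326

A = b·y = 3.33 × 0.62 = 2.065 m²
P = b + 2y = 3.33 + 2×0.62 = 4.570 m
R = A/P = 2.065/4.570 = 0.4518 m
n = (1/Q)·A·R^(2/3)·S^(1/2) = (1/0.667) × 2.065 × 0.5888 × 0.01789 = 0.03260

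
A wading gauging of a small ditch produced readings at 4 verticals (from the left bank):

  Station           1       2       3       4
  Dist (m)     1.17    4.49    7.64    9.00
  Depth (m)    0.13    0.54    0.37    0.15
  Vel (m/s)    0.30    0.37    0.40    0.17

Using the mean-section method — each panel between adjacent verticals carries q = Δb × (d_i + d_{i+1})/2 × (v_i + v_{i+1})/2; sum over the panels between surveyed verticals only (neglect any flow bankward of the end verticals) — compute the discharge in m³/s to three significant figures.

1.03 m³/s

Panel 1-2: Δb = 3.32 m, d̄ = (0.13+0.54)/2 = 0.335, v̄ = (0.30+0.37)/2 = 0.335 → q = 3.32×0.335×0.335 = 0.3726 m³/s
Panel 2-3: Δb = 3.15 m, d̄ = (0.54+0.37)/2 = 0.455, v̄ = (0.37+0.40)/2 = 0.385 → q = 3.15×0.455×0.385 = 0.5518 m³/s
Panel 3-4: Δb = 1.36 m, d̄ = (0.37+0.15)/2 = 0.26, v̄ = (0.40+0.17)/2 = 0.285 → q = 1.36×0.26×0.285 = 0.1008 m³/s
Q = Σ q = 1.025 m³/s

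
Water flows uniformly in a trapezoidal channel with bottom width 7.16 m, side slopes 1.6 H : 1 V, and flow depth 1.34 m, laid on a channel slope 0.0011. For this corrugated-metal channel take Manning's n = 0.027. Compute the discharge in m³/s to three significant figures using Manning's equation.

A = (b + z·y)·y = (7.16 + 1.6×1.34)×1.34 = 12.47 m²
P = b + 2y√(1+z²) = 7.16 + 2×1.34×√(1+1.6²) = 12.22 m
R = A/P = 12.47/12.22 = 1.021 m
Q = (1/n)·A·R^(2/3)·S^(1/2) = (1/0.027) × 12.47 × 1.021^(2/3) × 0.0011^(1/2) = 15.52 m³/s

15.5 m³/s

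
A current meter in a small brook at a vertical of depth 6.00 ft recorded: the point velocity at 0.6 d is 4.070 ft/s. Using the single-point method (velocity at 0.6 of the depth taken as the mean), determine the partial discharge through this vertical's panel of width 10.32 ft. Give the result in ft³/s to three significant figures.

252 ft³/s

v̄ = v₀.₆ = 4.070 ft/s
q = v̄ × d × w = 4.070 × 6.00 × 10.32 = 252.0 ft³/s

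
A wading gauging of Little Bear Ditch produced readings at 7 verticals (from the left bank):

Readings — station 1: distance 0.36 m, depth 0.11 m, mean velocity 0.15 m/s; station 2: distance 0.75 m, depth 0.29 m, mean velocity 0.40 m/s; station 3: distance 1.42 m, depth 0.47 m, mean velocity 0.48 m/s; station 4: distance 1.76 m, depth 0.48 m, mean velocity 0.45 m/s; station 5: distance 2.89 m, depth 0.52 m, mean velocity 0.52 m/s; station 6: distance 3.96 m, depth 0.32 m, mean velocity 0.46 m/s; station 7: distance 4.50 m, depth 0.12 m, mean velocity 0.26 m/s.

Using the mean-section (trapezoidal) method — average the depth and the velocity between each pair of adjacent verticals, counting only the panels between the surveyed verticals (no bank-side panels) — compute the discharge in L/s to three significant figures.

746 L/s

Panel 1-2: Δb = 0.39 m, d̄ = (0.11+0.29)/2 = 0.2, v̄ = (0.15+0.40)/2 = 0.275 → q = 0.39×0.2×0.275 = 0.02145 m³/s
Panel 2-3: Δb = 0.67 m, d̄ = (0.29+0.47)/2 = 0.38, v̄ = (0.40+0.48)/2 = 0.44 → q = 0.67×0.38×0.44 = 0.1120 m³/s
Panel 3-4: Δb = 0.34 m, d̄ = (0.47+0.48)/2 = 0.475, v̄ = (0.48+0.45)/2 = 0.465 → q = 0.34×0.475×0.465 = 0.07510 m³/s
Panel 4-5: Δb = 1.13 m, d̄ = (0.48+0.52)/2 = 0.5, v̄ = (0.45+0.52)/2 = 0.485 → q = 1.13×0.5×0.485 = 0.2740 m³/s
Panel 5-6: Δb = 1.07 m, d̄ = (0.52+0.32)/2 = 0.42, v̄ = (0.52+0.46)/2 = 0.49 → q = 1.07×0.42×0.49 = 0.2202 m³/s
Panel 6-7: Δb = 0.54 m, d̄ = (0.32+0.12)/2 = 0.22, v̄ = (0.46+0.26)/2 = 0.36 → q = 0.54×0.22×0.36 = 0.04277 m³/s
Q = Σ q = 0.7456 m³/s
= 0.7456 × 1000 = 745.6 L/s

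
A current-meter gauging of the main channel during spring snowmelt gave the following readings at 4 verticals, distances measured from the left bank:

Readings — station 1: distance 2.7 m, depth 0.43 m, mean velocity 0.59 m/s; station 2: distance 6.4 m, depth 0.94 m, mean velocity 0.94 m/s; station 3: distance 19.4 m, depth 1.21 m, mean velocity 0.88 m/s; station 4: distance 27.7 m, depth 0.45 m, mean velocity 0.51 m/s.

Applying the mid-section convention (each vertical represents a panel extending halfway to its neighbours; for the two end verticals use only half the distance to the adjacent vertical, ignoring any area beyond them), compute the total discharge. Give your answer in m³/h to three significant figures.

72500 m³/h

w_1 = (6.4 − 2.7)/2 = 1.85 m; q_1 = 0.59 × 0.43 × 1.85 = 0.4693 m³/s
w_2 = (19.4 − 2.7)/2 = 8.35 m; q_2 = 0.94 × 0.94 × 8.35 = 7.378 m³/s
w_3 = (27.7 − 6.4)/2 = 10.65 m; q_3 = 0.88 × 1.21 × 10.65 = 11.34 m³/s
w_4 = (27.7 − 19.4)/2 = 4.15 m; q_4 = 0.51 × 0.45 × 4.15 = 0.9524 m³/s
Q = Σ qᵢ = 20.14 m³/s
= 20.14 × 3600 = 72500 m³/h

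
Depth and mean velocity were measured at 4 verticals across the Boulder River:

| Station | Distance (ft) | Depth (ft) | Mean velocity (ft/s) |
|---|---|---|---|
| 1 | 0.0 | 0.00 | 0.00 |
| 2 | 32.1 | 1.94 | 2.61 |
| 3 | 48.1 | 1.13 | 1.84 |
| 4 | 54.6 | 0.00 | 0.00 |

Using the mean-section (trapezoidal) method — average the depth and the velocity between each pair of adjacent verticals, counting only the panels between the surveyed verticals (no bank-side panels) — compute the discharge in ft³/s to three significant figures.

98.7 ft³/s

Panel 1-2: Δb = 32.1 ft, d̄ = (0.00+1.94)/2 = 0.97, v̄ = (0.00+2.61)/2 = 1.305 → q = 32.1×0.97×1.305 = 40.63 ft³/s
Panel 2-3: Δb = 16 ft, d̄ = (1.94+1.13)/2 = 1.535, v̄ = (2.61+1.84)/2 = 2.225 → q = 16×1.535×2.225 = 54.65 ft³/s
Panel 3-4: Δb = 6.5 ft, d̄ = (1.13+0.00)/2 = 0.565, v̄ = (1.84+0.00)/2 = 0.92 → q = 6.5×0.565×0.92 = 3.379 ft³/s
Q = Σ q = 98.66 ft³/s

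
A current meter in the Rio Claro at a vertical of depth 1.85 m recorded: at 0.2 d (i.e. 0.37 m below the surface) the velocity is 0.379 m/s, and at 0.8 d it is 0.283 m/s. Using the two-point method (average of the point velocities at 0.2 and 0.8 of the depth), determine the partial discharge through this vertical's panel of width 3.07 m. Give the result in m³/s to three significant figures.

1.88 m³/s

v̄ = (0.379 + 0.283) / 2 = 0.3310 m/s
q = v̄ × d × w = 0.3310 × 1.85 × 3.07 = 1.880 m³/s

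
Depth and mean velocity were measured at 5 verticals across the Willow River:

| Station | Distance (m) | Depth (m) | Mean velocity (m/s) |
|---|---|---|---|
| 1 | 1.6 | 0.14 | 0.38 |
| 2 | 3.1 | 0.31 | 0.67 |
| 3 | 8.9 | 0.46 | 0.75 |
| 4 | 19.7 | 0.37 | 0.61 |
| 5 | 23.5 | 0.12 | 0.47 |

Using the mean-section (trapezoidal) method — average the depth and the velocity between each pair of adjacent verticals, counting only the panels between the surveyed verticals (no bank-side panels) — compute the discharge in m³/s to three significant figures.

Panel 1-2: Δb = 1.5 m, d̄ = (0.14+0.31)/2 = 0.225, v̄ = (0.38+0.67)/2 = 0.525 → q = 1.5×0.225×0.525 = 0.1772 m³/s
Panel 2-3: Δb = 5.8 m, d̄ = (0.31+0.46)/2 = 0.385, v̄ = (0.67+0.75)/2 = 0.71 → q = 5.8×0.385×0.71 = 1.585 m³/s
Panel 3-4: Δb = 10.8 m, d̄ = (0.46+0.37)/2 = 0.415, v̄ = (0.75+0.61)/2 = 0.68 → q = 10.8×0.415×0.68 = 3.048 m³/s
Panel 4-5: Δb = 3.8 m, d̄ = (0.37+0.12)/2 = 0.245, v̄ = (0.61+0.47)/2 = 0.54 → q = 3.8×0.245×0.54 = 0.5027 m³/s
Q = Σ q = 5.313 m³/s

5.31 m³/s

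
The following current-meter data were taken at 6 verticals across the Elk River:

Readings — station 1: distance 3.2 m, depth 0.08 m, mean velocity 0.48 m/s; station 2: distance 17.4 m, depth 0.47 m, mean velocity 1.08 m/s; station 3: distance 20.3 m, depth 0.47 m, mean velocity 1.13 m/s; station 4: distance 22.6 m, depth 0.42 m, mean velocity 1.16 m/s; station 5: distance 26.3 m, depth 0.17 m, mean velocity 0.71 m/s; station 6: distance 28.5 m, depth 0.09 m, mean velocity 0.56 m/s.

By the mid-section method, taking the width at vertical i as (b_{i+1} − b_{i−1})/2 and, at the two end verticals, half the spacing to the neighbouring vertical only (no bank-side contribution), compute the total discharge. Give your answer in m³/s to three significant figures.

7.87 m³/s

w_1 = (17.4 − 3.2)/2 = 7.1 m; q_1 = 0.48 × 0.08 × 7.1 = 0.2726 m³/s
w_2 = (20.3 − 3.2)/2 = 8.55 m; q_2 = 1.08 × 0.47 × 8.55 = 4.340 m³/s
w_3 = (22.6 − 17.4)/2 = 2.6 m; q_3 = 1.13 × 0.47 × 2.6 = 1.381 m³/s
w_4 = (26.3 − 20.3)/2 = 3 m; q_4 = 1.16 × 0.42 × 3 = 1.462 m³/s
w_5 = (28.5 − 22.6)/2 = 2.95 m; q_5 = 0.71 × 0.17 × 2.95 = 0.3561 m³/s
w_6 = (28.5 − 26.3)/2 = 1.1 m; q_6 = 0.56 × 0.09 × 1.1 = 0.05544 m³/s
Q = Σ qᵢ = 7.867 m³/s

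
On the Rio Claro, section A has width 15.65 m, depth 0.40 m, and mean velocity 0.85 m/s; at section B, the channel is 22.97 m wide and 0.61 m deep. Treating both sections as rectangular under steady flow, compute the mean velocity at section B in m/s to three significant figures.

Q = A₁V₁ = (15.65×0.40) × 0.85 = 5.321 m³/s
A₂ = 22.97 × 0.61 = 14.01 m²
V₂ = Q/A₂ = 5.321/14.01 = 0.3798 m/s

0.380 m/s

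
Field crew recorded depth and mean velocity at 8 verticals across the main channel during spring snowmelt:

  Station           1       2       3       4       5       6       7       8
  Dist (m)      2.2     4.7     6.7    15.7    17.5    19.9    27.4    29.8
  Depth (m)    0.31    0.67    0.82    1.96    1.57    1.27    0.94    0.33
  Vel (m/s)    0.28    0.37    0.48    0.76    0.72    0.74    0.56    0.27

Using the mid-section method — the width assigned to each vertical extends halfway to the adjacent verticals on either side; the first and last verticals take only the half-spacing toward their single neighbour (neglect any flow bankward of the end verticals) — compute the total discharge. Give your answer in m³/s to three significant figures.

20.6 m³/s

w_1 = (4.7 − 2.2)/2 = 1.25 m; q_1 = 0.28 × 0.31 × 1.25 = 0.1085 m³/s
w_2 = (6.7 − 2.2)/2 = 2.25 m; q_2 = 0.37 × 0.67 × 2.25 = 0.5578 m³/s
w_3 = (15.7 − 4.7)/2 = 5.5 m; q_3 = 0.48 × 0.82 × 5.5 = 2.165 m³/s
w_4 = (17.5 − 6.7)/2 = 5.4 m; q_4 = 0.76 × 1.96 × 5.4 = 8.044 m³/s
w_5 = (19.9 − 15.7)/2 = 2.1 m; q_5 = 0.72 × 1.57 × 2.1 = 2.374 m³/s
w_6 = (27.4 − 17.5)/2 = 4.95 m; q_6 = 0.74 × 1.27 × 4.95 = 4.652 m³/s
w_7 = (29.8 − 19.9)/2 = 4.95 m; q_7 = 0.56 × 0.94 × 4.95 = 2.606 m³/s
w_8 = (29.8 − 27.4)/2 = 1.2 m; q_8 = 0.27 × 0.33 × 1.2 = 0.1069 m³/s
Q = Σ qᵢ = 20.61 m³/s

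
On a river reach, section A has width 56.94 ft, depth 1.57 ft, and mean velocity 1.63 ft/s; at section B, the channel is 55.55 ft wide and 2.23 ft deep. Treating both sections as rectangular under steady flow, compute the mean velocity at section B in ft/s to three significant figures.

1.18 ft/s

Q = A₁V₁ = (56.94×1.57) × 1.63 = 145.7 ft³/s
A₂ = 55.55 × 2.23 = 123.9 ft²
V₂ = Q/A₂ = 145.7/123.9 = 1.176 ft/s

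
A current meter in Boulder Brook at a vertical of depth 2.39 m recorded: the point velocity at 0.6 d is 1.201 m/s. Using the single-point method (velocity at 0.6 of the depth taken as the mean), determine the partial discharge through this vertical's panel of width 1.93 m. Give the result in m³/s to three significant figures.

v̄ = v₀.₆ = 1.201 m/s
q = v̄ × d × w = 1.201 × 2.39 × 1.93 = 5.540 m³/s

5.54 m³/s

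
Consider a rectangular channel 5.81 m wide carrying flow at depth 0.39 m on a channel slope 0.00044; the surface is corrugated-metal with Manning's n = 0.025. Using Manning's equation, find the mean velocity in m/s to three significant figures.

A = b·y = 5.81 × 0.39 = 2.266 m²
P = b + 2y = 5.81 + 2×0.39 = 6.590 m
R = A/P = 2.266/6.590 = 0.3438 m
Q = (1/n)·A·R^(2/3)·S^(1/2) = (1/0.025) × 2.266 × 0.3438^(2/3) × 0.00044^(1/2) = 0.9331 m³/s
V = Q/A = 0.9331/2.266 = 0.4118 m/s

0.412 m/s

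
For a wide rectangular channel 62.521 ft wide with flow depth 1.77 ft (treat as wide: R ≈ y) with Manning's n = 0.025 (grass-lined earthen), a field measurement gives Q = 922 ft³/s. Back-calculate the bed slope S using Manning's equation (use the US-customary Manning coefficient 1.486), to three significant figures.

A = b·y = 62.521 × 1.77 = 110.7 ft²
Wide channel: R ≈ y = 1.77 ft
S = (Q·n / (1.486·A·R^(2/3)))² = (922×0.025 / (1.486×110.7×1.463))² = 0.009176

0.00918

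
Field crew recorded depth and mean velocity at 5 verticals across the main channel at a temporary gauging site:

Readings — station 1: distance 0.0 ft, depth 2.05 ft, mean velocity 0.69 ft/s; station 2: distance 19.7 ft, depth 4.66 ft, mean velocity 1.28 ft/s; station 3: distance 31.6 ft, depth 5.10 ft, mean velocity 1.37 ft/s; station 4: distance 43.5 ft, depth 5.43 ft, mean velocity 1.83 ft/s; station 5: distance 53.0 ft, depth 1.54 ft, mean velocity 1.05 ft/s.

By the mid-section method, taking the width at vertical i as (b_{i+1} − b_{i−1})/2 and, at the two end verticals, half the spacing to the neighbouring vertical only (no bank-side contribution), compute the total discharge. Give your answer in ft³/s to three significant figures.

305 ft³/s

w_1 = (19.7 − 0.0)/2 = 9.85 ft; q_1 = 0.69 × 2.05 × 9.85 = 13.93 ft³/s
w_2 = (31.6 − 0.0)/2 = 15.8 ft; q_2 = 1.28 × 4.66 × 15.8 = 94.24 ft³/s
w_3 = (43.5 − 19.7)/2 = 11.9 ft; q_3 = 1.37 × 5.10 × 11.9 = 83.15 ft³/s
w_4 = (53.0 − 31.6)/2 = 10.7 ft; q_4 = 1.83 × 5.43 × 10.7 = 106.3 ft³/s
w_5 = (53.0 − 43.5)/2 = 4.75 ft; q_5 = 1.05 × 1.54 × 4.75 = 7.681 ft³/s
Q = Σ qᵢ = 305.3 ft³/s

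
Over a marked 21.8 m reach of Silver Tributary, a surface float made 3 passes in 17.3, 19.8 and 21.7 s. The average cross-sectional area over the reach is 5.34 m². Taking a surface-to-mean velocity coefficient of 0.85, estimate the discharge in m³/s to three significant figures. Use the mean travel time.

5.05 m³/s

t̄ = (17.3 + 19.8 + 21.7) / 3 = 19.6 s
v_surface = L / t̄ = 21.8 / 19.6 = 1.112 m/s
v_mean = 0.85 × 1.112 = 0.9454 m/s
Q = A × v_mean = 5.34 × 0.9454 = 5.048 m³/s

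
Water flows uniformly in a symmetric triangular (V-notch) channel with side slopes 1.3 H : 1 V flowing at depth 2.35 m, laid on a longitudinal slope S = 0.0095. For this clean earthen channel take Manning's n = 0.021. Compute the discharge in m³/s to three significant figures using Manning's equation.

31.8 m³/s

A = z·y² = 1.3×2.35² = 7.179 m²
P = 2y√(1+z²) = 2×2.35×√(1+1.3²) = 7.709 m
R = A/P = 7.179/7.709 = 0.9313 m
Q = (1/n)·A·R^(2/3)·S^(1/2) = (1/0.021) × 7.179 × 0.9313^(2/3) × 0.0095^(1/2) = 31.78 m³/s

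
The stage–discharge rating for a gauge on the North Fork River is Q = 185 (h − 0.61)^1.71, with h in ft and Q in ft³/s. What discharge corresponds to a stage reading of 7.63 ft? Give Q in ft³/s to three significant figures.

Q = 185 × (7.63 − 0.61)^1.71 = 185 × 7.02^1.71 = 5181 ft³/s

5180 ft³/s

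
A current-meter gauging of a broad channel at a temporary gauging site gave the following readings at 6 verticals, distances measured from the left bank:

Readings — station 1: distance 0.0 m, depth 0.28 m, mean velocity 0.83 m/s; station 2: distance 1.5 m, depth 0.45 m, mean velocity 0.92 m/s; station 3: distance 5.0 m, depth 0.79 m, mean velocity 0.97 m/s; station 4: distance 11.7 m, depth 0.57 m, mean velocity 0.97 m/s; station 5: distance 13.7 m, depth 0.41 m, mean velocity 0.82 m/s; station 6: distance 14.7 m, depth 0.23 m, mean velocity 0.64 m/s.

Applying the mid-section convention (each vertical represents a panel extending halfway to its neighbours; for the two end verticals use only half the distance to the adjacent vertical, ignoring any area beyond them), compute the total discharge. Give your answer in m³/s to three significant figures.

w_1 = (1.5 − 0.0)/2 = 0.75 m; q_1 = 0.83 × 0.28 × 0.75 = 0.1743 m³/s
w_2 = (5.0 − 0.0)/2 = 2.5 m; q_2 = 0.92 × 0.45 × 2.5 = 1.035 m³/s
w_3 = (11.7 − 1.5)/2 = 5.1 m; q_3 = 0.97 × 0.79 × 5.1 = 3.908 m³/s
w_4 = (13.7 − 5.0)/2 = 4.35 m; q_4 = 0.97 × 0.57 × 4.35 = 2.405 m³/s
w_5 = (14.7 − 11.7)/2 = 1.5 m; q_5 = 0.82 × 0.41 × 1.5 = 0.5043 m³/s
w_6 = (14.7 − 13.7)/2 = 0.5 m; q_6 = 0.64 × 0.23 × 0.5 = 0.07360 m³/s
Q = Σ qᵢ = 8.100 m³/s

8.10 m³/s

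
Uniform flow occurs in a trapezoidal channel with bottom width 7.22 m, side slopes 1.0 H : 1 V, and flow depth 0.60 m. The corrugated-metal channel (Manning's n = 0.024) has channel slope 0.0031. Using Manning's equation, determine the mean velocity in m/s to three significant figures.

A = (b + z·y)·y = (7.22 + 1.0×0.60)×0.60 = 4.692 m²
P = b + 2y√(1+z²) = 7.22 + 2×0.60×√(1+1.0²) = 8.917 m
R = A/P = 4.692/8.917 = 0.5262 m
Q = (1/n)·A·R^(2/3)·S^(1/2) = (1/0.024) × 4.692 × 0.5262^(2/3) × 0.0031^(1/2) = 7.094 m³/s
V = Q/A = 7.094/4.692 = 1.512 m/s

1.51 m/s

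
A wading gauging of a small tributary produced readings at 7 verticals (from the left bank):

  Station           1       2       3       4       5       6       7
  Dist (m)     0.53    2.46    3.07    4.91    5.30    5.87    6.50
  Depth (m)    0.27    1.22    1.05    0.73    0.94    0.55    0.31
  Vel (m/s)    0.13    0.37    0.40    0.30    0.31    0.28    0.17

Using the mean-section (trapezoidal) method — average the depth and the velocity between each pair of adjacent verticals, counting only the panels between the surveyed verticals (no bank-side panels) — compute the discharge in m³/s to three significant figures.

1.48 m³/s

Panel 1-2: Δb = 1.93 m, d̄ = (0.27+1.22)/2 = 0.745, v̄ = (0.13+0.37)/2 = 0.25 → q = 1.93×0.745×0.25 = 0.3595 m³/s
Panel 2-3: Δb = 0.61 m, d̄ = (1.22+1.05)/2 = 1.135, v̄ = (0.37+0.40)/2 = 0.385 → q = 0.61×1.135×0.385 = 0.2666 m³/s
Panel 3-4: Δb = 1.84 m, d̄ = (1.05+0.73)/2 = 0.89, v̄ = (0.40+0.30)/2 = 0.35 → q = 1.84×0.89×0.35 = 0.5732 m³/s
Panel 4-5: Δb = 0.39 m, d̄ = (0.73+0.94)/2 = 0.835, v̄ = (0.30+0.31)/2 = 0.305 → q = 0.39×0.835×0.305 = 0.09932 m³/s
Panel 5-6: Δb = 0.57 m, d̄ = (0.94+0.55)/2 = 0.745, v̄ = (0.31+0.28)/2 = 0.295 → q = 0.57×0.745×0.295 = 0.1253 m³/s
Panel 6-7: Δb = 0.63 m, d̄ = (0.55+0.31)/2 = 0.43, v̄ = (0.28+0.17)/2 = 0.225 → q = 0.63×0.43×0.225 = 0.06095 m³/s
Q = Σ q = 1.485 m³/s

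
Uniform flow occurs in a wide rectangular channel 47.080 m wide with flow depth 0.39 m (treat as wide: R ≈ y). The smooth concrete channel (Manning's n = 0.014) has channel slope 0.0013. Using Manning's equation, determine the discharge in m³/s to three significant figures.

25.2 m³/s

A = b·y = 47.080 × 0.39 = 18.36 m²
Wide channel: R ≈ y = 0.39 m
Q = (1/n)·A·R^(2/3)·S^(1/2) = (1/0.014) × 18.36 × 0.3900^(2/3) × 0.0013^(1/2) = 25.24 m³/s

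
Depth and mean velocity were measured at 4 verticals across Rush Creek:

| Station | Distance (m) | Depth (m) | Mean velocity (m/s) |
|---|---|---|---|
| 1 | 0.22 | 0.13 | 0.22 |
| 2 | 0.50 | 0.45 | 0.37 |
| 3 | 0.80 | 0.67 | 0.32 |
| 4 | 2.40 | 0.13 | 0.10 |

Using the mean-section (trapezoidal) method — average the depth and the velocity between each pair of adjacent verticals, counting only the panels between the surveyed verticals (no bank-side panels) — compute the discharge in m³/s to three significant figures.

0.216 m³/s

Panel 1-2: Δb = 0.28 m, d̄ = (0.13+0.45)/2 = 0.29, v̄ = (0.22+0.37)/2 = 0.295 → q = 0.28×0.29×0.295 = 0.02395 m³/s
Panel 2-3: Δb = 0.3 m, d̄ = (0.45+0.67)/2 = 0.56, v̄ = (0.37+0.32)/2 = 0.345 → q = 0.3×0.56×0.345 = 0.05796 m³/s
Panel 3-4: Δb = 1.6 m, d̄ = (0.67+0.13)/2 = 0.4, v̄ = (0.32+0.10)/2 = 0.21 → q = 1.6×0.4×0.21 = 0.1344 m³/s
Q = Σ q = 0.2163 m³/s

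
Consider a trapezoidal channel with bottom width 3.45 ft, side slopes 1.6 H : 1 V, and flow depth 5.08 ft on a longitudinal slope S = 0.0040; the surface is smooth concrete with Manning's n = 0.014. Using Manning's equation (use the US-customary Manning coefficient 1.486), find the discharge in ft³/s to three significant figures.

747 ft³/s

A = (b + z·y)·y = (3.45 + 1.6×5.08)×5.08 = 58.82 ft²
P = b + 2y√(1+z²) = 3.45 + 2×5.08×√(1+1.6²) = 22.62 ft
R = A/P = 58.82/22.62 = 2.600 ft
Q = (1.486/n)·A·R^(2/3)·S^(1/2) = (1.486/0.014) × 58.82 × 2.600^(2/3) × 0.0040^(1/2) = 746.6 ft³/s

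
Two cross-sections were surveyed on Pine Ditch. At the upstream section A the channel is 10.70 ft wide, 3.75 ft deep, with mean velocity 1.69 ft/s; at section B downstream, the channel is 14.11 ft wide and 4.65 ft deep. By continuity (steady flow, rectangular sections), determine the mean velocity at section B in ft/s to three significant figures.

Q = A₁V₁ = (10.70×3.75) × 1.69 = 67.81 ft³/s
A₂ = 14.11 × 4.65 = 65.61 ft²
V₂ = Q/A₂ = 67.81/65.61 = 1.034 ft/s

1.03 ft/s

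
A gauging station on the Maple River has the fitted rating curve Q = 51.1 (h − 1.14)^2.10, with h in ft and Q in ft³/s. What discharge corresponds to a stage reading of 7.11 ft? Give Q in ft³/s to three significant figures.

2180 ft³/s

Q = 51.1 × (7.11 − 1.14)^2.10 = 51.1 × 5.97^2.10 = 2178 ft³/s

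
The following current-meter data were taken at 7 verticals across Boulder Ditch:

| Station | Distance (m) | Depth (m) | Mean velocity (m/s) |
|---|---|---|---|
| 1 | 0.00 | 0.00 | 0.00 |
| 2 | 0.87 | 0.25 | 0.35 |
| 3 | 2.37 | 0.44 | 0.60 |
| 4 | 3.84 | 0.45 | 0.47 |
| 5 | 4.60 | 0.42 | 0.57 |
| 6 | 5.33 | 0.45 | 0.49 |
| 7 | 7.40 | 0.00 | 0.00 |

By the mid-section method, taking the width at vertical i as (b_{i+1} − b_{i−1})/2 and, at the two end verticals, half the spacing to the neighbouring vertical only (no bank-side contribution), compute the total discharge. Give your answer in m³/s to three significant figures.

w_2 = (2.37 − 0.00)/2 = 1.185 m; q_2 = 0.35 × 0.25 × 1.185 = 0.1037 m³/s
w_3 = (3.84 − 0.87)/2 = 1.485 m; q_3 = 0.60 × 0.44 × 1.485 = 0.3920 m³/s
w_4 = (4.60 − 2.37)/2 = 1.115 m; q_4 = 0.47 × 0.45 × 1.115 = 0.2358 m³/s
w_5 = (5.33 − 3.84)/2 = 0.745 m; q_5 = 0.57 × 0.42 × 0.745 = 0.1784 m³/s
w_6 = (7.40 − 4.60)/2 = 1.4 m; q_6 = 0.49 × 0.45 × 1.4 = 0.3087 m³/s
Stations 1, 7 contribute zero (depth or velocity is 0).
Q = Σ qᵢ = 1.219 m³/s

1.22 m³/s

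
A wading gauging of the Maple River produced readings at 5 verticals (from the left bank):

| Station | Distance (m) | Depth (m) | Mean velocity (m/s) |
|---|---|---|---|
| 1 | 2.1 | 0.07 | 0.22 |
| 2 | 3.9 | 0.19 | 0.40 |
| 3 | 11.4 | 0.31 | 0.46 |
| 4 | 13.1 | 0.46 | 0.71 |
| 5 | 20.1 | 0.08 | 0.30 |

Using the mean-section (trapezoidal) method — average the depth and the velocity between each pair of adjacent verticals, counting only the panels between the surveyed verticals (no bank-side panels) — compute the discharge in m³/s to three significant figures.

Panel 1-2: Δb = 1.8 m, d̄ = (0.07+0.19)/2 = 0.13, v̄ = (0.22+0.40)/2 = 0.31 → q = 1.8×0.13×0.31 = 0.07254 m³/s
Panel 2-3: Δb = 7.5 m, d̄ = (0.19+0.31)/2 = 0.25, v̄ = (0.40+0.46)/2 = 0.43 → q = 7.5×0.25×0.43 = 0.8063 m³/s
Panel 3-4: Δb = 1.7 m, d̄ = (0.31+0.46)/2 = 0.385, v̄ = (0.46+0.71)/2 = 0.585 → q = 1.7×0.385×0.585 = 0.3829 m³/s
Panel 4-5: Δb = 7 m, d̄ = (0.46+0.08)/2 = 0.27, v̄ = (0.71+0.30)/2 = 0.505 → q = 7×0.27×0.505 = 0.9545 m³/s
Q = Σ q = 2.216 m³/s

2.22 m³/s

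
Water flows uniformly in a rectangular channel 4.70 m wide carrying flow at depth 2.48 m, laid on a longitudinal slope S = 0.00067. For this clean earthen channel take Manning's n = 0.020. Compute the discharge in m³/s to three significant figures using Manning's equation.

17.1 m³/s

A = b·y = 4.70 × 2.48 = 11.66 m²
P = b + 2y = 4.70 + 2×2.48 = 9.660 m
R = A/P = 11.66/9.660 = 1.207 m
Q = (1/n)·A·R^(2/3)·S^(1/2) = (1/0.020) × 11.66 × 1.207^(2/3) × 0.00067^(1/2) = 17.10 m³/s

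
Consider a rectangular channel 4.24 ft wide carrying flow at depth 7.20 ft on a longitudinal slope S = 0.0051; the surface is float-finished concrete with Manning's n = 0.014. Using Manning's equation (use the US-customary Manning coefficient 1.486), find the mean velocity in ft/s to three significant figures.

A = b·y = 4.24 × 7.20 = 30.53 ft²
P = b + 2y = 4.24 + 2×7.20 = 18.64 ft
R = A/P = 30.53/18.64 = 1.638 ft
Q = (1.486/n)·A·R^(2/3)·S^(1/2) = (1.486/0.014) × 30.53 × 1.638^(2/3) × 0.0051^(1/2) = 321.5 ft³/s
V = Q/A = 321.5/30.53 = 10.53 ft/s

10.5 ft/s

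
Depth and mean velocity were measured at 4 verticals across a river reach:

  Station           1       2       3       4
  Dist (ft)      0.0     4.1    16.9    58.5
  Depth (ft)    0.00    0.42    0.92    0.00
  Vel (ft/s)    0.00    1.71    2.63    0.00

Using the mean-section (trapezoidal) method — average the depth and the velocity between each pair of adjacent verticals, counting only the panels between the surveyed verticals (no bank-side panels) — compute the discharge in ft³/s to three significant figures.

44.5 ft³/s

Panel 1-2: Δb = 4.1 ft, d̄ = (0.00+0.42)/2 = 0.21, v̄ = (0.00+1.71)/2 = 0.855 → q = 4.1×0.21×0.855 = 0.7362 ft³/s
Panel 2-3: Δb = 12.8 ft, d̄ = (0.42+0.92)/2 = 0.67, v̄ = (1.71+2.63)/2 = 2.17 → q = 12.8×0.67×2.17 = 18.61 ft³/s
Panel 3-4: Δb = 41.6 ft, d̄ = (0.92+0.00)/2 = 0.46, v̄ = (2.63+0.00)/2 = 1.315 → q = 41.6×0.46×1.315 = 25.16 ft³/s
Q = Σ q = 44.51 ft³/s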